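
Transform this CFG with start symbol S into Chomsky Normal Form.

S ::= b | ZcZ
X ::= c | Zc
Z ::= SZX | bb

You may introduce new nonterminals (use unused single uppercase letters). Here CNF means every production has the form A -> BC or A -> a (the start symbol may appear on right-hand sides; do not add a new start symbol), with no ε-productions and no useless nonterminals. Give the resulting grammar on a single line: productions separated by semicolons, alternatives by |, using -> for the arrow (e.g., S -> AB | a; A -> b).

No ε-productions.
No unit productions to eliminate.
TERM: introduce B -> b, A -> c and substitute in every rule of length ≥2.
BIN: S -> ZAZ becomes S -> ZC, C -> AZ; Z -> SZX becomes Z -> SD, D -> ZX.

S -> b | ZC; A -> c; B -> b; C -> AZ; D -> ZX; X -> c | ZA; Z -> BB | SD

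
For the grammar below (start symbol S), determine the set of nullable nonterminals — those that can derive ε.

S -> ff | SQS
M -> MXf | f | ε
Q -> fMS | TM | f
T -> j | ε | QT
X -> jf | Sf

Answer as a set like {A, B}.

Directly nullable (have an ε-rule): {M, T}.
Q is nullable via Q -> TM (every symbol on the right is already known nullable).
Not nullable: S, X — each has a terminal in every rule's right-hand side or depends on a non-nullable symbol.

{M, Q, T}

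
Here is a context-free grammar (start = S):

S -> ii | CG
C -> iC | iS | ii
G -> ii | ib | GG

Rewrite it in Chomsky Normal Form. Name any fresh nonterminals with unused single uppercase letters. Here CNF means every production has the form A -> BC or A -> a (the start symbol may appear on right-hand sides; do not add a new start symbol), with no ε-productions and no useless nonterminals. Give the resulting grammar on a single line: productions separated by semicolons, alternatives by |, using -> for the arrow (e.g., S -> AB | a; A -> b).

No ε-productions.
No unit productions to eliminate.
TERM: introduce B -> b, A -> i and substitute in every rule of length ≥2.

S -> AA | CG; A -> i; B -> b; C -> AA | AC | AS; G -> AA | AB | GG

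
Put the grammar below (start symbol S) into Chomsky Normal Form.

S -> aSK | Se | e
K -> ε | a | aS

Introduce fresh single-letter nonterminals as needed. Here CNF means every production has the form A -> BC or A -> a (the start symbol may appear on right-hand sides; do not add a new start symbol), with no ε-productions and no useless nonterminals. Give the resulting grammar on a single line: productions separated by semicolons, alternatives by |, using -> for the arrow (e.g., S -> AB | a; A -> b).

S -> e | AC | AS | SB; A -> a; B -> e; C -> SK; K -> a | AS

Nullable: {K}; after ε-elimination: S -> e | Se | aS | aSK; K -> a | aS.
No unit productions to eliminate.
TERM: introduce A -> a, B -> e and substitute in every rule of length ≥2.
BIN: S -> ASK becomes S -> AC, C -> SK.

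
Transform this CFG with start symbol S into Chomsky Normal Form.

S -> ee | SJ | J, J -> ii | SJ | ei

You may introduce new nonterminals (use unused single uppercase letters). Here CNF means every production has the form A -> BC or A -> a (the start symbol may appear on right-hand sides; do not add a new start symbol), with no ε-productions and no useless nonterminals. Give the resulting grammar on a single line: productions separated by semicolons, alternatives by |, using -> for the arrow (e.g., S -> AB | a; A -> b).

No ε-productions.
After unit-elimination: S -> SJ | ee | ei | ii; J -> SJ | ei | ii.
TERM: introduce A -> e, B -> i and substitute in every rule of length ≥2.

S -> AA | AB | BB | SJ; A -> e; B -> i; J -> AB | BB | SJ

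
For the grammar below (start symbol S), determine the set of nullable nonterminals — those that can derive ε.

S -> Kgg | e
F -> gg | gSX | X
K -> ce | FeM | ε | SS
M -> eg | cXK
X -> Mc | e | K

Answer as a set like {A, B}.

{F, K, X}

Directly nullable (have an ε-rule): {K}.
X is nullable via X -> K (every symbol on the right is already known nullable).
F is nullable via F -> X (every symbol on the right is already known nullable).
Not nullable: M, S — each has a terminal in every rule's right-hand side or depends on a non-nullable symbol.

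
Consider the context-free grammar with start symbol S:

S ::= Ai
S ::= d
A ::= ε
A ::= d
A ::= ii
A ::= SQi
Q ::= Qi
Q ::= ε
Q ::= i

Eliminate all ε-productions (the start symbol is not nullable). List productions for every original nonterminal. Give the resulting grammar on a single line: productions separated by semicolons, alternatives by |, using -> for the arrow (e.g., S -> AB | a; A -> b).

S -> d | i | Ai; A -> d | Si | ii | SQi; Q -> i | Qi

Nullable set: {A, Q}.
S -> Ai: A nullable, giving Ai | i.
Drop A -> ε.
A -> SQi: Q nullable, giving SQi | Si.
Drop Q -> ε.
Q -> Qi: Q nullable, giving Qi | i.
Unchanged (no nullable symbols): S -> d; A -> d; A -> ii; Q -> i.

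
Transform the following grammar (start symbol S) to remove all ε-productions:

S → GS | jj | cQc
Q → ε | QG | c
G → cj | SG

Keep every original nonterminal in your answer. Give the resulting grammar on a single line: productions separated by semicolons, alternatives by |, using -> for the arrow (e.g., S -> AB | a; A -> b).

S -> GS | cc | jj | cQc; G -> SG | cj; Q -> G | c | QG

Nullable set: {Q}.
S -> cQc: Q nullable, giving cQc | cc.
Drop Q -> ε.
Q -> QG: Q nullable, giving G | QG.
Unchanged (no nullable symbols): S -> GS; S -> jj; G -> SG; G -> cj; Q -> c.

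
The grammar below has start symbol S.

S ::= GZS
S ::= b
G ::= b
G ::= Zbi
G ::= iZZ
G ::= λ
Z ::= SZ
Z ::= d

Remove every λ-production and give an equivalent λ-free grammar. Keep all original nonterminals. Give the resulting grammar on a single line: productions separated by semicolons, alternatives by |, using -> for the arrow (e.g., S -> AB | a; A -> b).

S -> b | ZS | GZS; G -> b | Zbi | iZZ; Z -> d | SZ

Nullable set: {G}.
S -> GZS: G nullable, giving GZS | ZS.
Drop G -> λ.
Unchanged (no nullable symbols): S -> b; G -> Zbi; G -> b; G -> iZZ; Z -> SZ; Z -> d.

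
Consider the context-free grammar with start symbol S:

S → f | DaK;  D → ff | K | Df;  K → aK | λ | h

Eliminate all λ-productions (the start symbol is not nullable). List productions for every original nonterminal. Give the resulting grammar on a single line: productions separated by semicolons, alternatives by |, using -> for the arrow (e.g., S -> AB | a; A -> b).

S -> a | f | Da | aK | DaK; D -> K | f | Df | ff; K -> a | h | aK

Nullable set: {D, K}.
S -> DaK: D, K nullable, giving Da | DaK | a | aK.
D -> Df: D nullable, giving Df | f.
D -> K: K nullable, giving K.
Drop K -> λ.
K -> aK: K nullable, giving a | aK.
Unchanged (no nullable symbols): S -> f; D -> ff; K -> h.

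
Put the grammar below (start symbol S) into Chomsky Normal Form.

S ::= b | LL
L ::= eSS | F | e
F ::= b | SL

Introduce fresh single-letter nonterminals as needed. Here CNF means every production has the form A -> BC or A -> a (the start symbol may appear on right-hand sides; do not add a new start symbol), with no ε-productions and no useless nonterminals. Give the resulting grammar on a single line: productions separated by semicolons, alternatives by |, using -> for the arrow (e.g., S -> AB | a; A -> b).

S -> b | LL; A -> e; B -> SS; L -> b | e | AB | SL

No ε-productions.
After unit-elimination: S -> b | LL; F -> b | SL; L -> b | e | SL | eSS.
TERM: introduce A -> e and substitute in every rule of length ≥2.
BIN: L -> ASS becomes L -> AB, B -> SS.
Drop unreachable/unproductive: F.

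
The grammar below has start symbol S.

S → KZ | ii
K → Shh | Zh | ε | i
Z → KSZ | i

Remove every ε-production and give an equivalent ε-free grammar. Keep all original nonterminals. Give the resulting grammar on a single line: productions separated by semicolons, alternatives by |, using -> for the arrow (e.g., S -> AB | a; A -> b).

S -> Z | KZ | ii; K -> i | Zh | Shh; Z -> i | SZ | KSZ

Nullable set: {K}.
S -> KZ: K nullable, giving KZ | Z.
Drop K -> ε.
Z -> KSZ: K nullable, giving KSZ | SZ.
Unchanged (no nullable symbols): S -> ii; K -> Shh; K -> Zh; K -> i; Z -> i.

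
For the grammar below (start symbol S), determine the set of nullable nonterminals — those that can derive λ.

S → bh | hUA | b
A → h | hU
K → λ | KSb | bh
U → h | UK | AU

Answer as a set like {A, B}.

Directly nullable (have an ε-rule): {K}.
Not nullable: A, S, U — each has a terminal in every rule's right-hand side or depends on a non-nullable symbol.

{K}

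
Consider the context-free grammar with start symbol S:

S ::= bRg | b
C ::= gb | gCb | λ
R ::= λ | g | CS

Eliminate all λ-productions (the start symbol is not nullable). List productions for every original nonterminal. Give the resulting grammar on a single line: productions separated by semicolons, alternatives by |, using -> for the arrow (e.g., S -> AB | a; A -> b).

Nullable set: {C, R}.
S -> bRg: R nullable, giving bRg | bg.
Drop C -> λ.
C -> gCb: C nullable, giving gCb | gb.
Drop R -> λ.
R -> CS: C nullable, giving CS | S.
Unchanged (no nullable symbols): S -> b; C -> gb; R -> g.

S -> b | bg | bRg; C -> gb | gCb; R -> S | g | CS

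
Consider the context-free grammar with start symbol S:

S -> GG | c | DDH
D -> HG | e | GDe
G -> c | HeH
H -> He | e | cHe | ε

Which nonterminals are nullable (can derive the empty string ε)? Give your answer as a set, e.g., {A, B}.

Directly nullable (have an ε-rule): {H}.
Not nullable: D, G, S — each has a terminal in every rule's right-hand side or depends on a non-nullable symbol.

{H}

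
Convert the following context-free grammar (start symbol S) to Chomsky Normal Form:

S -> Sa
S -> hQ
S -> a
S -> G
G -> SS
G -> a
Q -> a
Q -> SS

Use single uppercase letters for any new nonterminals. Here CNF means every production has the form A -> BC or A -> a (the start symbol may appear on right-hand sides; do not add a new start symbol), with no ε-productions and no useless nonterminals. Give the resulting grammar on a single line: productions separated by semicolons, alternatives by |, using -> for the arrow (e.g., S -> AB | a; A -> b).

No ε-productions.
After unit-elimination: S -> a | SS | Sa | hQ; G -> a | SS; Q -> a | SS.
TERM: introduce A -> a, B -> h and substitute in every rule of length ≥2.
Drop unreachable/unproductive: G.

S -> a | BQ | SA | SS; A -> a; B -> h; Q -> a | SS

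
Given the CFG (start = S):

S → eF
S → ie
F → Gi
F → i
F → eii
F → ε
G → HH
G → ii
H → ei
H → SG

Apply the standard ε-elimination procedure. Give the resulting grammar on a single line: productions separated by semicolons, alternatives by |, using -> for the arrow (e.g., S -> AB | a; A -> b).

Nullable set: {F}.
S -> eF: F nullable, giving e | eF.
Drop F -> ε.
Unchanged (no nullable symbols): S -> ie; F -> Gi; F -> eii; F -> i; G -> HH; G -> ii; H -> SG; H -> ei.

S -> e | eF | ie; F -> i | Gi | eii; G -> HH | ii; H -> SG | ei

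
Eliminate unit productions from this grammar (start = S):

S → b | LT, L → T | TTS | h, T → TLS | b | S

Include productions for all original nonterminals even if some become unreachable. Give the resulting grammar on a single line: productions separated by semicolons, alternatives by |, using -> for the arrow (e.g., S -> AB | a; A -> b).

Unit productions: L->T, T->S.
Unit pairs (A ⇒* B via units): (L,S), (L,T), (T,S).
S: inherits non-unit rules of {S} → LT | b.
L: inherits non-unit rules of {L, S, T} → LT | TLS | TTS | b | h.
T: inherits non-unit rules of {S, T} → LT | TLS | b.

S -> b | LT; L -> b | h | LT | TLS | TTS; T -> b | LT | TLS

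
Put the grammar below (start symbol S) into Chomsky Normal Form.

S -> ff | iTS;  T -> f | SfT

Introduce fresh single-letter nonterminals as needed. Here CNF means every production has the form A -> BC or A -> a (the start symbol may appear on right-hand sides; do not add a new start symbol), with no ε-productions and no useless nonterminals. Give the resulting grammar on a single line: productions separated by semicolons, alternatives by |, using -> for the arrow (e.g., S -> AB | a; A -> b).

No ε-productions.
No unit productions to eliminate.
TERM: introduce A -> f, B -> i and substitute in every rule of length ≥2.
BIN: S -> BTS becomes S -> BC, C -> TS; T -> SAT becomes T -> SD, D -> AT.

S -> AA | BC; A -> f; B -> i; C -> TS; D -> AT; T -> f | SD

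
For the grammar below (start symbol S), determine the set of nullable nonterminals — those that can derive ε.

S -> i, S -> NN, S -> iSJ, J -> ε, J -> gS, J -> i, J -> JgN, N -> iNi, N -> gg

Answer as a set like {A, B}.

{J}

Directly nullable (have an ε-rule): {J}.
Not nullable: N, S — each has a terminal in every rule's right-hand side or depends on a non-nullable symbol.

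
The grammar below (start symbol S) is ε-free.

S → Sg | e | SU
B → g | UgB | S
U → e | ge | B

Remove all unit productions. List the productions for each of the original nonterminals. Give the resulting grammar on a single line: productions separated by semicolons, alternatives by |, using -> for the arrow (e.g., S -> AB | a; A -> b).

S -> e | SU | Sg; B -> e | g | SU | Sg | UgB; U -> e | g | SU | Sg | ge | UgB

Unit productions: B->S, U->B.
Unit pairs (A ⇒* B via units): (B,S), (U,B), (U,S).
S: inherits non-unit rules of {S} → SU | Sg | e.
B: inherits non-unit rules of {B, S} → SU | Sg | UgB | e | g.
U: inherits non-unit rules of {B, S, U} → SU | Sg | UgB | e | g | ge.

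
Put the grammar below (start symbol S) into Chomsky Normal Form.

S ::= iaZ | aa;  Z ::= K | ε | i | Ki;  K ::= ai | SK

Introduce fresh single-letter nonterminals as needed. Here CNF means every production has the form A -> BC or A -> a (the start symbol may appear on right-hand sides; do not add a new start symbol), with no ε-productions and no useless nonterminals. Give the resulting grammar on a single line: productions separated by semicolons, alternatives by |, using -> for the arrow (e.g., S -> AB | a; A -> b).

Nullable: {Z}; after ε-elimination: S -> aa | ia | iaZ; K -> SK | ai; Z -> K | i | Ki.
After unit-elimination: S -> aa | ia | iaZ; K -> SK | ai; Z -> i | Ki | SK | ai.
TERM: introduce A -> a, B -> i and substitute in every rule of length ≥2.
BIN: S -> BAZ becomes S -> BC, C -> AZ.

S -> AA | BA | BC; A -> a; B -> i; C -> AZ; K -> AB | SK; Z -> i | AB | KB | SK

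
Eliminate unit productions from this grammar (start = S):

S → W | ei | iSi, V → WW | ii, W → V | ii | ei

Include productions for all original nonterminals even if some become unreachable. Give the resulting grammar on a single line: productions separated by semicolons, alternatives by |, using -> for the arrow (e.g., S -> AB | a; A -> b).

S -> WW | ei | ii | iSi; V -> WW | ii; W -> WW | ei | ii

Unit productions: S->W, W->V.
Unit pairs (A ⇒* B via units): (S,V), (S,W), (W,V).
S: inherits non-unit rules of {S, V, W} → WW | ei | iSi | ii.
V: inherits non-unit rules of {V} → WW | ii.
W: inherits non-unit rules of {V, W} → WW | ei | ii.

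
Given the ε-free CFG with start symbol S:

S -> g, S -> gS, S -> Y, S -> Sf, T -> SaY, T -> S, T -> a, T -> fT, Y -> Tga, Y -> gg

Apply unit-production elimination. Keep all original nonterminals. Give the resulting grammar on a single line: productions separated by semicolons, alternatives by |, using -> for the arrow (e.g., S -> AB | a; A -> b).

Unit productions: S->Y, T->S.
Unit pairs (A ⇒* B via units): (S,Y), (T,S), (T,Y).
S: inherits non-unit rules of {S, Y} → Sf | Tga | g | gS | gg.
T: inherits non-unit rules of {S, T, Y} → SaY | Sf | Tga | a | fT | g | gS | gg.
Y: inherits non-unit rules of {Y} → Tga | gg.

S -> g | Sf | gS | gg | Tga; T -> a | g | Sf | fT | gS | gg | SaY | Tga; Y -> gg | Tga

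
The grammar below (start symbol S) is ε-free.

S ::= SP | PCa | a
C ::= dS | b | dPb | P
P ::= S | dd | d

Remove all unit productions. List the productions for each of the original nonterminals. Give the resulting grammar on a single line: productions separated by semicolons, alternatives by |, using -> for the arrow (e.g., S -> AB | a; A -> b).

Unit productions: C->P, P->S.
Unit pairs (A ⇒* B via units): (C,P), (C,S), (P,S).
S: inherits non-unit rules of {S} → PCa | SP | a.
C: inherits non-unit rules of {C, P, S} → PCa | SP | a | b | d | dPb | dS | dd.
P: inherits non-unit rules of {P, S} → PCa | SP | a | d | dd.

S -> a | SP | PCa; C -> a | b | d | SP | dS | dd | PCa | dPb; P -> a | d | SP | dd | PCa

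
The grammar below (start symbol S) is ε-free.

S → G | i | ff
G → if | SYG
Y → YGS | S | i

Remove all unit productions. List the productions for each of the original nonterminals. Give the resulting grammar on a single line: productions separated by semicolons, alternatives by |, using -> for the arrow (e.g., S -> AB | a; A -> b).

S -> i | ff | if | SYG; G -> if | SYG; Y -> i | ff | if | SYG | YGS

Unit productions: S->G, Y->S.
Unit pairs (A ⇒* B via units): (S,G), (Y,G), (Y,S).
S: inherits non-unit rules of {G, S} → SYG | ff | i | if.
G: inherits non-unit rules of {G} → SYG | if.
Y: inherits non-unit rules of {G, S, Y} → SYG | YGS | ff | i | if.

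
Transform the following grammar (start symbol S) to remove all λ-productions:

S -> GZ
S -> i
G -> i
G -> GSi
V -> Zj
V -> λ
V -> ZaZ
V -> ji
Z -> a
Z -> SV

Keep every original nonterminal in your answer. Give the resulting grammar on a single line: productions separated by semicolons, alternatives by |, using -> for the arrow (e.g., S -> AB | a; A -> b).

S -> i | GZ; G -> i | GSi; V -> Zj | ji | ZaZ; Z -> S | a | SV

Nullable set: {V}.
Drop V -> λ.
Z -> SV: V nullable, giving S | SV.
Unchanged (no nullable symbols): S -> GZ; S -> i; G -> GSi; G -> i; V -> ZaZ; V -> Zj; V -> ji; Z -> a.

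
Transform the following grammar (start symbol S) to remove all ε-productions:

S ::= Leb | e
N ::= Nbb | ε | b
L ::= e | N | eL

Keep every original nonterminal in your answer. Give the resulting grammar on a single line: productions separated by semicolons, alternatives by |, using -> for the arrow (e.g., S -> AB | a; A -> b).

Nullable set: {L, N}.
S -> Leb: L nullable, giving Leb | eb.
L -> N: N nullable, giving N.
L -> eL: L nullable, giving e | eL.
Drop N -> ε.
N -> Nbb: N nullable, giving Nbb | bb.
Unchanged (no nullable symbols): S -> e; L -> e; N -> b.

S -> e | eb | Leb; L -> N | e | eL; N -> b | bb | Nbb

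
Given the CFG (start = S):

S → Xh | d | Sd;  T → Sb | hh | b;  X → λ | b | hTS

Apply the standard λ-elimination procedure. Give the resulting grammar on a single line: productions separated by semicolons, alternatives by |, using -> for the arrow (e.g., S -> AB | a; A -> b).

Nullable set: {X}.
S -> Xh: X nullable, giving Xh | h.
Drop X -> λ.
Unchanged (no nullable symbols): S -> Sd; S -> d; T -> Sb; T -> b; T -> hh; X -> b; X -> hTS.

S -> d | h | Sd | Xh; T -> b | Sb | hh; X -> b | hTS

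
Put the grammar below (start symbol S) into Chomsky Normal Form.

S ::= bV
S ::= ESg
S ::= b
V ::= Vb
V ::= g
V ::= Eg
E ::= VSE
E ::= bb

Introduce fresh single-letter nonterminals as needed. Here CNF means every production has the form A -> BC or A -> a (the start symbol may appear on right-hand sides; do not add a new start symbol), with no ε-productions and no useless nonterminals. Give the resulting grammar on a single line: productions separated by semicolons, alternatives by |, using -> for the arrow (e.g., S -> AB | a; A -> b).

S -> b | AV | ED; A -> b; B -> g; C -> SE; D -> SB; E -> AA | VC; V -> g | EB | VA

No ε-productions.
No unit productions to eliminate.
TERM: introduce A -> b, B -> g and substitute in every rule of length ≥2.
BIN: E -> VSE becomes E -> VC, C -> SE; S -> ESB becomes S -> ED, D -> SB.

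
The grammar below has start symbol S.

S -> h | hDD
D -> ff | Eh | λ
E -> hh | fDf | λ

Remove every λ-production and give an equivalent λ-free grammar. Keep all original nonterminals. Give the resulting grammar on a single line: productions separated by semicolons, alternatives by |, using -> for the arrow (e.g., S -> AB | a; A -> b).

Nullable set: {D, E}.
S -> hDD: D, D nullable, giving h | hD | hDD.
Drop D -> λ.
D -> Eh: E nullable, giving Eh | h.
Drop E -> λ.
E -> fDf: D nullable, giving fDf | ff.
Unchanged (no nullable symbols): S -> h; D -> ff; E -> hh.

S -> h | hD | hDD; D -> h | Eh | ff; E -> ff | hh | fDf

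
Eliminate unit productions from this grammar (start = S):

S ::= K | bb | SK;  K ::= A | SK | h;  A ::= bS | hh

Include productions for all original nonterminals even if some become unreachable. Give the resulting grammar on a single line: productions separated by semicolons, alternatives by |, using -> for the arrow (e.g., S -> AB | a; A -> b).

S -> h | SK | bS | bb | hh; A -> bS | hh; K -> h | SK | bS | hh

Unit productions: K->A, S->K.
Unit pairs (A ⇒* B via units): (K,A), (S,A), (S,K).
S: inherits non-unit rules of {A, K, S} → SK | bS | bb | h | hh.
A: inherits non-unit rules of {A} → bS | hh.
K: inherits non-unit rules of {A, K} → SK | bS | h | hh.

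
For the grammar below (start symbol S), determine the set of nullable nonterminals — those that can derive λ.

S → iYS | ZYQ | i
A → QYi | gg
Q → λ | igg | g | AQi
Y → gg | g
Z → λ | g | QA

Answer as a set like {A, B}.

Directly nullable (have an ε-rule): {Q, Z}.
Not nullable: A, S, Y — each has a terminal in every rule's right-hand side or depends on a non-nullable symbol.

{Q, Z}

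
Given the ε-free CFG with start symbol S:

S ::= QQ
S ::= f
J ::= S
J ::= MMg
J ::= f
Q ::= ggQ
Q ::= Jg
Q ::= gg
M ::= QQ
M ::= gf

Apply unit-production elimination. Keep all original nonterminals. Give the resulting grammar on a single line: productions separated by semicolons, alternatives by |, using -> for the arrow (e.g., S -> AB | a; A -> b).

Unit productions: J->S.
Unit pairs (A ⇒* B via units): (J,S).
S: inherits non-unit rules of {S} → QQ | f.
J: inherits non-unit rules of {J, S} → MMg | QQ | f.
M: inherits non-unit rules of {M} → QQ | gf.
Q: inherits non-unit rules of {Q} → Jg | gg | ggQ.

S -> f | QQ; J -> f | QQ | MMg; M -> QQ | gf; Q -> Jg | gg | ggQ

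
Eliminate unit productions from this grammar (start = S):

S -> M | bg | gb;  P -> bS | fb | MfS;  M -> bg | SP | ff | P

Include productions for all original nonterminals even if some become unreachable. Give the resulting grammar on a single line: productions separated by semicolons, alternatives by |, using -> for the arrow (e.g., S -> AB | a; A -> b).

Unit productions: M->P, S->M.
Unit pairs (A ⇒* B via units): (M,P), (S,M), (S,P).
S: inherits non-unit rules of {M, P, S} → MfS | SP | bS | bg | fb | ff | gb.
M: inherits non-unit rules of {M, P} → MfS | SP | bS | bg | fb | ff.
P: inherits non-unit rules of {P} → MfS | bS | fb.

S -> SP | bS | bg | fb | ff | gb | MfS; M -> SP | bS | bg | fb | ff | MfS; P -> bS | fb | MfS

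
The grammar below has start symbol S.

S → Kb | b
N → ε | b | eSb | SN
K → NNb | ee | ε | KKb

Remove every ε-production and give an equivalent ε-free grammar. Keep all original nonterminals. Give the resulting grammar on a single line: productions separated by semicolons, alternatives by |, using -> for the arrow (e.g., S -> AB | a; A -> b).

S -> b | Kb; K -> b | Kb | Nb | ee | KKb | NNb; N -> S | b | SN | eSb

Nullable set: {K, N}.
S -> Kb: K nullable, giving Kb | b.
Drop K -> ε.
K -> KKb: K, K nullable, giving KKb | Kb | b.
K -> NNb: N, N nullable, giving NNb | Nb | b.
Drop N -> ε.
N -> SN: N nullable, giving S | SN.
Unchanged (no nullable symbols): S -> b; K -> ee; N -> b; N -> eSb.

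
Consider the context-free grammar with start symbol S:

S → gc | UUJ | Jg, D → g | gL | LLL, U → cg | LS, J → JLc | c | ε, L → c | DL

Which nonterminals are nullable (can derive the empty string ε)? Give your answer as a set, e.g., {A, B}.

{J}

Directly nullable (have an ε-rule): {J}.
Not nullable: D, L, S, U — each has a terminal in every rule's right-hand side or depends on a non-nullable symbol.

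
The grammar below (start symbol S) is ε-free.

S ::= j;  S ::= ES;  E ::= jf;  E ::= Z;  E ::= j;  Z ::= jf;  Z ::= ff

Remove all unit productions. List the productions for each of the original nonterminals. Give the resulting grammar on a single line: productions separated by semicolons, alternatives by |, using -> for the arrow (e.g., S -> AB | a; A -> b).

Unit productions: E->Z.
Unit pairs (A ⇒* B via units): (E,Z).
S: inherits non-unit rules of {S} → ES | j.
E: inherits non-unit rules of {E, Z} → ff | j | jf.
Z: inherits non-unit rules of {Z} → ff | jf.

S -> j | ES; E -> j | ff | jf; Z -> ff | jf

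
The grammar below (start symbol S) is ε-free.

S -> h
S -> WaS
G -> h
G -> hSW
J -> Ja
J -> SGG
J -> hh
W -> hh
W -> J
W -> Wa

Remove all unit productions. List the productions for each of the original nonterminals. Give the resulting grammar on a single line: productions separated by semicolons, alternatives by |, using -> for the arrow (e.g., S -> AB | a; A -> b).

S -> h | WaS; G -> h | hSW; J -> Ja | hh | SGG; W -> Ja | Wa | hh | SGG

Unit productions: W->J.
Unit pairs (A ⇒* B via units): (W,J).
S: inherits non-unit rules of {S} → WaS | h.
G: inherits non-unit rules of {G} → h | hSW.
J: inherits non-unit rules of {J} → Ja | SGG | hh.
W: inherits non-unit rules of {J, W} → Ja | SGG | Wa | hh.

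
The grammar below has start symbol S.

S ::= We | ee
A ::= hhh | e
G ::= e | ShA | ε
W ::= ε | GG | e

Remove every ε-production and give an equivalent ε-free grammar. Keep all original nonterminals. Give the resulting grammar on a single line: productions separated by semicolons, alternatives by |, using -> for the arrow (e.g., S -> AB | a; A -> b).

Nullable set: {G, W}.
S -> We: W nullable, giving We | e.
Drop G -> ε.
Drop W -> ε.
W -> GG: G, G nullable, giving G | GG.
Unchanged (no nullable symbols): S -> ee; A -> e; A -> hhh; G -> ShA; G -> e; W -> e.

S -> e | We | ee; A -> e | hhh; G -> e | ShA; W -> G | e | GG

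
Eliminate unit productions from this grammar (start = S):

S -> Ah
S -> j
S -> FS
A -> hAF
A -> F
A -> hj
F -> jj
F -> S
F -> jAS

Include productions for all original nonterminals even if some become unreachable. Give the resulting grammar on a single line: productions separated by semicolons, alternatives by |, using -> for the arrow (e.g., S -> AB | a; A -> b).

Unit productions: A->F, F->S.
Unit pairs (A ⇒* B via units): (A,F), (A,S), (F,S).
S: inherits non-unit rules of {S} → Ah | FS | j.
A: inherits non-unit rules of {A, F, S} → Ah | FS | hAF | hj | j | jAS | jj.
F: inherits non-unit rules of {F, S} → Ah | FS | j | jAS | jj.

S -> j | Ah | FS; A -> j | Ah | FS | hj | jj | hAF | jAS; F -> j | Ah | FS | jj | jAS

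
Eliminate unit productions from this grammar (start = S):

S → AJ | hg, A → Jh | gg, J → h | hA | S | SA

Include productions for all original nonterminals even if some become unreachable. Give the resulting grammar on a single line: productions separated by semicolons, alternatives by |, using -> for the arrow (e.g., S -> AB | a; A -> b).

Unit productions: J->S.
Unit pairs (A ⇒* B via units): (J,S).
S: inherits non-unit rules of {S} → AJ | hg.
A: inherits non-unit rules of {A} → Jh | gg.
J: inherits non-unit rules of {J, S} → AJ | SA | h | hA | hg.

S -> AJ | hg; A -> Jh | gg; J -> h | AJ | SA | hA | hg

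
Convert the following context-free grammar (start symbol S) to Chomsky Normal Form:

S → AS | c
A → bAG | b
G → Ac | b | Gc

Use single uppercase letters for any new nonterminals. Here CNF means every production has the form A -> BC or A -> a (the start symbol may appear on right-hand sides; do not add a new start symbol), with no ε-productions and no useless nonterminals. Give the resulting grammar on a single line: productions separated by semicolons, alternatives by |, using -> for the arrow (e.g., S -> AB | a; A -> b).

No ε-productions.
No unit productions to eliminate.
TERM: introduce B -> b, C -> c and substitute in every rule of length ≥2.
BIN: A -> BAG becomes A -> BD, D -> AG.

S -> c | AS; A -> b | BD; B -> b; C -> c; D -> AG; G -> b | AC | GC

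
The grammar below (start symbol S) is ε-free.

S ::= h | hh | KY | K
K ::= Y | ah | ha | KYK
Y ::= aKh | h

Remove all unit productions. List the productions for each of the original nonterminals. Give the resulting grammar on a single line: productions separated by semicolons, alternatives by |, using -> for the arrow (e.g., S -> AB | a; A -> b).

S -> h | KY | ah | ha | hh | KYK | aKh; K -> h | ah | ha | KYK | aKh; Y -> h | aKh

Unit productions: K->Y, S->K.
Unit pairs (A ⇒* B via units): (K,Y), (S,K), (S,Y).
S: inherits non-unit rules of {K, S, Y} → KY | KYK | aKh | ah | h | ha | hh.
K: inherits non-unit rules of {K, Y} → KYK | aKh | ah | h | ha.
Y: inherits non-unit rules of {Y} → aKh | h.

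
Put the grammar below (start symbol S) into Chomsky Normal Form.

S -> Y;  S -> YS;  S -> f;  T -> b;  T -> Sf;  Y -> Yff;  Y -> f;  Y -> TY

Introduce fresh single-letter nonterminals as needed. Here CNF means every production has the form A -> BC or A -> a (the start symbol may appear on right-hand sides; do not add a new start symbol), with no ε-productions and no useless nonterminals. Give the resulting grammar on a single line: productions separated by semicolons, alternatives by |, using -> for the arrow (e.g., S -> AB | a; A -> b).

No ε-productions.
After unit-elimination: S -> f | TY | YS | Yff; T -> b | Sf; Y -> f | TY | Yff.
TERM: introduce A -> f and substitute in every rule of length ≥2.
BIN: S -> YAA becomes S -> YB, B -> AA; Y -> YAA becomes Y -> YC, C -> AA.

S -> f | TY | YB | YS; A -> f; B -> AA; C -> AA; T -> b | SA; Y -> f | TY | YC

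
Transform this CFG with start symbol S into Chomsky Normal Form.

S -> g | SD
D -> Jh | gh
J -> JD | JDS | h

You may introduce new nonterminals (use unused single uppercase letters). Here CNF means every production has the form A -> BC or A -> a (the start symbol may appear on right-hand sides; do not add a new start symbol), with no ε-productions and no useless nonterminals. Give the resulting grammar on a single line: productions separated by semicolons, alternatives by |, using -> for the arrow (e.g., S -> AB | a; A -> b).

S -> g | SD; A -> h; B -> g; C -> DS; D -> BA | JA; J -> h | JC | JD

No ε-productions.
No unit productions to eliminate.
TERM: introduce B -> g, A -> h and substitute in every rule of length ≥2.
BIN: J -> JDS becomes J -> JC, C -> DS.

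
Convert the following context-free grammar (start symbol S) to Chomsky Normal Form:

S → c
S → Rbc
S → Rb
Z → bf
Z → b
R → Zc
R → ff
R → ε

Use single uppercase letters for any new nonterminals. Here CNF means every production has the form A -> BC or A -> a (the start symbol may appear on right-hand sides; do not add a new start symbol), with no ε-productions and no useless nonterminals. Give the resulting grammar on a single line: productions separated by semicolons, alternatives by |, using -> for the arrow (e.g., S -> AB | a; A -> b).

Nullable: {R}; after ε-elimination: S -> b | c | Rb | bc | Rbc; R -> Zc | ff; Z -> b | bf.
No unit productions to eliminate.
TERM: introduce C -> b, A -> c, B -> f and substitute in every rule of length ≥2.
BIN: S -> RCA becomes S -> RD, D -> CA.

S -> b | c | CA | RC | RD; A -> c; B -> f; C -> b; D -> CA; R -> BB | ZA; Z -> b | CB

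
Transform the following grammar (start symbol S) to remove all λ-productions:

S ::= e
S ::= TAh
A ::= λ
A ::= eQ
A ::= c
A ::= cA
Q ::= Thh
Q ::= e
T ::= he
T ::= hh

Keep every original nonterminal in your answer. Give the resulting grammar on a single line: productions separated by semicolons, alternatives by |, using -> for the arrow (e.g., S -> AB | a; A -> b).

Nullable set: {A}.
S -> TAh: A nullable, giving TAh | Th.
Drop A -> λ.
A -> cA: A nullable, giving c | cA.
Unchanged (no nullable symbols): S -> e; A -> c; A -> eQ; Q -> Thh; Q -> e; T -> he; T -> hh.

S -> e | Th | TAh; A -> c | cA | eQ; Q -> e | Thh; T -> he | hh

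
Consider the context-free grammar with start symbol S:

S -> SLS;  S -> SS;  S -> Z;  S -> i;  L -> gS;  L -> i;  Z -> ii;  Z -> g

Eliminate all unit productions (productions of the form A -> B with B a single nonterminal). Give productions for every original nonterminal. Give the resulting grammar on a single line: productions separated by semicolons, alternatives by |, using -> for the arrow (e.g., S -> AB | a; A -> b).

Unit productions: S->Z.
Unit pairs (A ⇒* B via units): (S,Z).
S: inherits non-unit rules of {S, Z} → SLS | SS | g | i | ii.
L: inherits non-unit rules of {L} → gS | i.
Z: inherits non-unit rules of {Z} → g | ii.

S -> g | i | SS | ii | SLS; L -> i | gS; Z -> g | ii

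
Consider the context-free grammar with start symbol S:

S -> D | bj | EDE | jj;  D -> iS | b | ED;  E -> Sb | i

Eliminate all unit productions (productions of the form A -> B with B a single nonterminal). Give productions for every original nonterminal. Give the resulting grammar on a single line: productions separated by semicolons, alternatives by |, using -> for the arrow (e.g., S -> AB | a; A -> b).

Unit productions: S->D.
Unit pairs (A ⇒* B via units): (S,D).
S: inherits non-unit rules of {D, S} → ED | EDE | b | bj | iS | jj.
D: inherits non-unit rules of {D} → ED | b | iS.
E: inherits non-unit rules of {E} → Sb | i.

S -> b | ED | bj | iS | jj | EDE; D -> b | ED | iS; E -> i | Sb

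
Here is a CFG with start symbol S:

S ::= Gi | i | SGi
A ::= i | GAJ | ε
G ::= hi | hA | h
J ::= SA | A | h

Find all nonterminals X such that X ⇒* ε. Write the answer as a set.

Directly nullable (have an ε-rule): {A}.
J is nullable via J -> A (every symbol on the right is already known nullable).
Not nullable: G, S — each has a terminal in every rule's right-hand side or depends on a non-nullable symbol.

{A, J}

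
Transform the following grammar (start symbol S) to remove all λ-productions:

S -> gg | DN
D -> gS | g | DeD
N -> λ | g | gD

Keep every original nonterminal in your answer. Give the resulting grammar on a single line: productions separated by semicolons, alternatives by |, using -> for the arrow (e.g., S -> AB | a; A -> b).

S -> D | DN | gg; D -> g | gS | DeD; N -> g | gD

Nullable set: {N}.
S -> DN: N nullable, giving D | DN.
Drop N -> λ.
Unchanged (no nullable symbols): S -> gg; D -> DeD; D -> g; D -> gS; N -> g; N -> gD.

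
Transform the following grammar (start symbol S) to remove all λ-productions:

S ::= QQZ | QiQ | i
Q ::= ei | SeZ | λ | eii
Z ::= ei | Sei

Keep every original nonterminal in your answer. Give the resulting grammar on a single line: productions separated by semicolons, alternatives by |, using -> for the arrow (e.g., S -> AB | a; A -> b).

S -> Z | i | QZ | Qi | iQ | QQZ | QiQ; Q -> ei | SeZ | eii; Z -> ei | Sei

Nullable set: {Q}.
S -> QQZ: Q, Q nullable, giving QQZ | QZ | Z.
S -> QiQ: Q, Q nullable, giving Qi | QiQ | i | iQ.
Drop Q -> λ.
Unchanged (no nullable symbols): S -> i; Q -> SeZ; Q -> ei; Q -> eii; Z -> Sei; Z -> ei.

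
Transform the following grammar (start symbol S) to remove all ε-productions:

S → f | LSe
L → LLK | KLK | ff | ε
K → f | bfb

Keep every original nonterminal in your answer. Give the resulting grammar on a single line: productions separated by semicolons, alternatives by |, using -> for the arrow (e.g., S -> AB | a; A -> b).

Nullable set: {L}.
S -> LSe: L nullable, giving LSe | Se.
Drop L -> ε.
L -> KLK: L nullable, giving KK | KLK.
L -> LLK: L, L nullable, giving K | LK | LLK.
Unchanged (no nullable symbols): S -> f; K -> bfb; K -> f; L -> ff.

S -> f | Se | LSe; K -> f | bfb; L -> K | KK | LK | ff | KLK | LLK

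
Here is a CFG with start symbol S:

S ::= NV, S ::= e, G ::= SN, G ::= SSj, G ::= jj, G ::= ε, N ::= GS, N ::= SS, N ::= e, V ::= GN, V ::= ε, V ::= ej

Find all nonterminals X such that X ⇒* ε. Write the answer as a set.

{G, V}

Directly nullable (have an ε-rule): {G, V}.
Not nullable: N, S — each has a terminal in every rule's right-hand side or depends on a non-nullable symbol.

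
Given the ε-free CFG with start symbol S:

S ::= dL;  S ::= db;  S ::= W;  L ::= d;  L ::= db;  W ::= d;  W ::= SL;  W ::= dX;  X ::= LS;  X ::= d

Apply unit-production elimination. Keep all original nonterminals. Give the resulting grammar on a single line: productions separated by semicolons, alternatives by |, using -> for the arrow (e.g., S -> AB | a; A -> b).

S -> d | SL | dL | dX | db; L -> d | db; W -> d | SL | dX; X -> d | LS

Unit productions: S->W.
Unit pairs (A ⇒* B via units): (S,W).
S: inherits non-unit rules of {S, W} → SL | d | dL | dX | db.
L: inherits non-unit rules of {L} → d | db.
W: inherits non-unit rules of {W} → SL | d | dX.
X: inherits non-unit rules of {X} → LS | d.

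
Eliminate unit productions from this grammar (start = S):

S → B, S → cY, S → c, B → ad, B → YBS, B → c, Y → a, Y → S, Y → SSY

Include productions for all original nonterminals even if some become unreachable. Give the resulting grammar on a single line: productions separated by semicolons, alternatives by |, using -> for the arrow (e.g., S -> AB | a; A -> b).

S -> c | ad | cY | YBS; B -> c | ad | YBS; Y -> a | c | ad | cY | SSY | YBS

Unit productions: S->B, Y->S.
Unit pairs (A ⇒* B via units): (S,B), (Y,B), (Y,S).
S: inherits non-unit rules of {B, S} → YBS | ad | c | cY.
B: inherits non-unit rules of {B} → YBS | ad | c.
Y: inherits non-unit rules of {B, S, Y} → SSY | YBS | a | ad | c | cY.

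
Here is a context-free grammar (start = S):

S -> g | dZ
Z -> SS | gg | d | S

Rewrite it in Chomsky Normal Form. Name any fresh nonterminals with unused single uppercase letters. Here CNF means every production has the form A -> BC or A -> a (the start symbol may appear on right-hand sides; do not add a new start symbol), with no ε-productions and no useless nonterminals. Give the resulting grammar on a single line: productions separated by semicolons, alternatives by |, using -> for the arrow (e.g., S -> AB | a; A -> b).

No ε-productions.
After unit-elimination: S -> g | dZ; Z -> d | g | SS | dZ | gg.
TERM: introduce A -> d, B -> g and substitute in every rule of length ≥2.

S -> g | AZ; A -> d; B -> g; Z -> d | g | AZ | BB | SS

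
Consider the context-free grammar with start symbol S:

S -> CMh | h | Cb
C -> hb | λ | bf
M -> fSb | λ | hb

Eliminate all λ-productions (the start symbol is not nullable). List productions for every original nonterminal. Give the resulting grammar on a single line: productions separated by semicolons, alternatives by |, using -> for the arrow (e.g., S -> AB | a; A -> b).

Nullable set: {C, M}.
S -> CMh: C, M nullable, giving CMh | Ch | Mh | h.
S -> Cb: C nullable, giving Cb | b.
Drop C -> λ.
Drop M -> λ.
Unchanged (no nullable symbols): S -> h; C -> bf; C -> hb; M -> fSb; M -> hb.

S -> b | h | Cb | Ch | Mh | CMh; C -> bf | hb; M -> hb | fSb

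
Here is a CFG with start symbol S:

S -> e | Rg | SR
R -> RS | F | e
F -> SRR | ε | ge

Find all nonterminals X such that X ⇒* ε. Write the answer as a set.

{F, R}

Directly nullable (have an ε-rule): {F}.
R is nullable via R -> F (every symbol on the right is already known nullable).
Not nullable: S — each has a terminal in every rule's right-hand side or depends on a non-nullable symbol.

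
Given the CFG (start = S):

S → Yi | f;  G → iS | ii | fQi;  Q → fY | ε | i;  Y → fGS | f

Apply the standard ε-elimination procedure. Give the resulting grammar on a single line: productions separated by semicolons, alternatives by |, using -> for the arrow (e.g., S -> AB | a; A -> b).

Nullable set: {Q}.
G -> fQi: Q nullable, giving fQi | fi.
Drop Q -> ε.
Unchanged (no nullable symbols): S -> Yi; S -> f; G -> iS; G -> ii; Q -> fY; Q -> i; Y -> f; Y -> fGS.

S -> f | Yi; G -> fi | iS | ii | fQi; Q -> i | fY; Y -> f | fGS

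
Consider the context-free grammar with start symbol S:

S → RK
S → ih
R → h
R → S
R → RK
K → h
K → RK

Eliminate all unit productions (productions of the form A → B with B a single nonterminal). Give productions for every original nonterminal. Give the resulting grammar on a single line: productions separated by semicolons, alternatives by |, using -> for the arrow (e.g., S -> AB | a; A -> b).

Unit productions: R->S.
Unit pairs (A ⇒* B via units): (R,S).
S: inherits non-unit rules of {S} → RK | ih.
K: inherits non-unit rules of {K} → RK | h.
R: inherits non-unit rules of {R, S} → RK | h | ih.

S -> RK | ih; K -> h | RK; R -> h | RK | ih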